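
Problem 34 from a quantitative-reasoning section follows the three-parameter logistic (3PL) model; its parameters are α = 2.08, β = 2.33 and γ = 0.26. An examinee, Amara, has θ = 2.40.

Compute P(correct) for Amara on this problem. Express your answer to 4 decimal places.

P(θ) = γ + (1 − γ) · 1 / (1 + exp(−α(θ − β)))
Exponent: 2.08 × (2.40 − 2.33) = 0.1456
1/(1 + e^{-0.1456}) = 0.5363
P = 0.26 + 0.74 × 0.5363 = 0.6569

0.6569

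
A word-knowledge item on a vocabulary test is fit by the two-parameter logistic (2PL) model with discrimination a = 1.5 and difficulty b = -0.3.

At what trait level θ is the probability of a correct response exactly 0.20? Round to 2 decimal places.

P(θ) = 1 / (1 + exp(−a(θ − b)))
logit = ln(0.2000/0.8000) = -1.3863
θ = b + logit/(a) = -0.3 + (-1.3863)/1.5000 = -1.2242

-1.22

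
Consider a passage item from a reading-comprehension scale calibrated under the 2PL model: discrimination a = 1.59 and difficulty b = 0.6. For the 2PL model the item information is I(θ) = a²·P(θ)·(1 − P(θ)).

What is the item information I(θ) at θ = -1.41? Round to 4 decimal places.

0.0955

P = 1/(1+e^{3.1959}) = 0.0393
P(1−P) = 0.0393 × 0.9607 = 0.0378
I = a² × P(1−P) = 1.59² × 0.0378 = 0.09550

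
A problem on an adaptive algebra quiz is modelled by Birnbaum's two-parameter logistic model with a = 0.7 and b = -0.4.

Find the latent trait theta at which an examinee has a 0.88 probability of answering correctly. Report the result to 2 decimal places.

P(theta) = 1 / (1 + exp(−a(theta − b)))
logit = ln(0.8800/0.1200) = 1.9924
theta = b + logit/(a) = -0.4 + 1.9924/0.7000 = 2.4463

2.45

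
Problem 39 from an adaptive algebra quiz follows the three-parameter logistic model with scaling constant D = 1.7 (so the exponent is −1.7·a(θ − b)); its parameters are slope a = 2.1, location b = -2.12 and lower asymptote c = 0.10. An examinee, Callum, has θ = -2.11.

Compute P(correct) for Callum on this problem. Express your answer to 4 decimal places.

P(θ) = c + (1 − c) · 1 / (1 + exp(−D·a(θ − b)))
Exponent: 1.7 × 2.1 × (-2.11 − (-2.12)) = 0.0357
1/(1 + e^{-0.0357}) = 0.5089
P = 0.10 + 0.90 × 0.5089 = 0.5580

0.5580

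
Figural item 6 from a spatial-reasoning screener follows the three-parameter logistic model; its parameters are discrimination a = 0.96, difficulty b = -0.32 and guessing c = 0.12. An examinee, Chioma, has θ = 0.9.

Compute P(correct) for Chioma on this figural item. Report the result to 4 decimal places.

P(θ) = c + (1 − c) · 1 / (1 + exp(−a(θ − b)))
Exponent: 0.96 × (0.9 − (-0.32)) = 1.1712
1/(1 + e^{-1.1712}) = 0.7634
P = 0.12 + 0.88 × 0.7634 = 0.7918

0.7918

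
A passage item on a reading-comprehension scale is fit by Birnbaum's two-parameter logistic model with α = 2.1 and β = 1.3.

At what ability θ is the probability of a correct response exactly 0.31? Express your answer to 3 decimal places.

P(θ) = 1 / (1 + exp(−α(θ − β)))
logit = ln(0.3100/0.6900) = -0.8001
θ = β + logit/(α) = 1.3 + (-0.8001)/2.1000 = 0.9190

0.919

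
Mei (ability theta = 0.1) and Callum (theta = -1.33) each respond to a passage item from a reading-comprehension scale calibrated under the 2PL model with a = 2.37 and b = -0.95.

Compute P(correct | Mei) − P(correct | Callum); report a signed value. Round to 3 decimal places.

P(theta) = 1 / (1 + exp(−a(theta − b)))
P(Mei) = 0.9233  [exponent 2.4885]
P(Callum) = 0.2889  [exponent -0.9006]
Difference = 0.9233 − 0.2889 = 0.6344

0.634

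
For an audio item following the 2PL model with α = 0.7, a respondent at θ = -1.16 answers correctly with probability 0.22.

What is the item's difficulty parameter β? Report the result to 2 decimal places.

P(θ) = 1 / (1 + exp(−α(θ − β)))
logit(0.22) = ln(0.22/0.78) = -1.2657
β = θ − logit/(α) = -1.16 − (-1.2657)/0.7000 = 0.6481

0.65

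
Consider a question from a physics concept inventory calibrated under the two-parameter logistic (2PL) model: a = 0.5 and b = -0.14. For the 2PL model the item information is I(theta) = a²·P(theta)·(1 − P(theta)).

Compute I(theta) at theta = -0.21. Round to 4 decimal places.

P = 1/(1+e^{0.0350}) = 0.4913
P(1−P) = 0.4913 × 0.5087 = 0.2499
I = a² × P(1−P) = 0.5² × 0.2499 = 0.06248

0.0625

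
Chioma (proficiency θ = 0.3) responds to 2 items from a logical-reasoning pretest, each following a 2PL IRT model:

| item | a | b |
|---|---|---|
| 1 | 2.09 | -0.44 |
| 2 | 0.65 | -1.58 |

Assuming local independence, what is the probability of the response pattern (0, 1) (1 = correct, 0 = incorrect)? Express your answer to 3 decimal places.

0.136

P(θ) = 1 / (1 + exp(−a(θ − b)))
P_1 = 1/(1+e^{-1.5466}) = 0.8244
P_2 = 1/(1+e^{-1.2220}) = 0.7724
L = (1−P_1) × P_2 = 0.1756 × 0.7724 = 0.13562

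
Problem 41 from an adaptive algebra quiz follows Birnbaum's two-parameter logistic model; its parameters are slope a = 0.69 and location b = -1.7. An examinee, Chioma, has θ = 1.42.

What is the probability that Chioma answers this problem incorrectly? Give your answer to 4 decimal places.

0.1041

P(θ) = 1 / (1 + exp(−a(θ − b)))
Exponent: 0.69 × (1.42 − (-1.7)) = 2.1528
1/(1 + e^{-2.1528}) = 0.8959
P(incorrect) = 1 − 0.8959 = 0.1041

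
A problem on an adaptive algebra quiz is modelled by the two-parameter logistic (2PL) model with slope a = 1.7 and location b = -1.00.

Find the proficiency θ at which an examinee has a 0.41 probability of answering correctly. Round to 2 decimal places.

P(θ) = 1 / (1 + exp(−a(θ − b)))
logit = ln(0.4100/0.5900) = -0.3640
θ = b + logit/(a) = -1.00 + (-0.3640)/1.7000 = -1.2141

-1.21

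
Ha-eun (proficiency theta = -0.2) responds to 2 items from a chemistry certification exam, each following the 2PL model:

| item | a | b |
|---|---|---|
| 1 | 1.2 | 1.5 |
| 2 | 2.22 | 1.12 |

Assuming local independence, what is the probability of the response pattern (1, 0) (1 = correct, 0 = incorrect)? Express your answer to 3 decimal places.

0.109

P(theta) = 1 / (1 + exp(−a(theta − b)))
P_1 = 1/(1+e^{2.0400}) = 0.1151
P_2 = 1/(1+e^{2.9304}) = 0.0507
L = P_1 × (1−P_2) = 0.1151 × 0.9493 = 0.10924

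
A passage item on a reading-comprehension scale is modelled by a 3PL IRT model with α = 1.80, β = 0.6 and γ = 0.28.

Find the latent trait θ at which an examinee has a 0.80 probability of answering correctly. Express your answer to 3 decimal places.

1.131

P(θ) = γ + (1 − γ) · 1 / (1 + exp(−α(θ − β)))
Remove guessing floor: (0.80 − 0.28)/(1 − 0.28) = 0.7222
logit = ln(0.7222/0.2778) = 0.9555
θ = β + logit/(α) = 0.6 + 0.9555/1.8000 = 1.1308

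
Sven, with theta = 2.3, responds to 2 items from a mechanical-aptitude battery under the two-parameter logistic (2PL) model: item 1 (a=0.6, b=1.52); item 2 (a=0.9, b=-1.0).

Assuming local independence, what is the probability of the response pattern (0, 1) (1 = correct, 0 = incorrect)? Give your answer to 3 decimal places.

0.366

P(theta) = 1 / (1 + exp(−a(theta − b)))
P_1 = 1/(1+e^{-0.4680}) = 0.6149
P_2 = 1/(1+e^{-2.9700}) = 0.9512
L = (1−P_1) × P_2 = 0.3851 × 0.9512 = 0.36630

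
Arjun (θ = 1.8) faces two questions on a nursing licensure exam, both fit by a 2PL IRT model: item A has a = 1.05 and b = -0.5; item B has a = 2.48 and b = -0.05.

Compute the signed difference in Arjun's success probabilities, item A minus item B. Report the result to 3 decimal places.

P(θ) = 1 / (1 + exp(−a(θ − b)))
P_A = 0.9180
P_B = 0.9899
P_A − P_B = -0.0720

-0.072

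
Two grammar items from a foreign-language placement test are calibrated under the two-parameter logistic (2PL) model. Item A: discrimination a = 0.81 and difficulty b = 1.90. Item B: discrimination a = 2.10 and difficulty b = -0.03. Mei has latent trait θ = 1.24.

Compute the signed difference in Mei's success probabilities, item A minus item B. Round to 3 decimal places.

P(θ) = 1 / (1 + exp(−a(θ − b)))
P_A = 0.3694
P_B = 0.9351
P_A − P_B = -0.5656

-0.566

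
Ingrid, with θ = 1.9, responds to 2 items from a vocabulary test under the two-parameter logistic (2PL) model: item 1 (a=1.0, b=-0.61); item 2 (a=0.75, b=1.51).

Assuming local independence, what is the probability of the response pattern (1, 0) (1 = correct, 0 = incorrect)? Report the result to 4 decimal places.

0.3953

P(θ) = 1 / (1 + exp(−a(θ − b)))
P_1 = 1/(1+e^{-2.5100}) = 0.9248
P_2 = 1/(1+e^{-0.2925}) = 0.5726
L = P_1 × (1−P_2) = 0.9248 × 0.4274 = 0.39527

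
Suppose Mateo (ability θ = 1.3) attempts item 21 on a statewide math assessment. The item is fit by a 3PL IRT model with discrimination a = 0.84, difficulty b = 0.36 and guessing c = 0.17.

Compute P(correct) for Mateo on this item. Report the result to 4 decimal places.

0.7408

P(θ) = c + (1 − c) · 1 / (1 + exp(−a(θ − b)))
Exponent: 0.84 × (1.3 − 0.36) = 0.7896
1/(1 + e^{-0.7896}) = 0.6877
P = 0.17 + 0.83 × 0.6877 = 0.7408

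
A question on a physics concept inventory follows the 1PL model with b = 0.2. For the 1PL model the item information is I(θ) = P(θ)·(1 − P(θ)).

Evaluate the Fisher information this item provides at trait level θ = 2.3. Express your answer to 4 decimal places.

0.0972

P = 1/(1+e^{-2.1000}) = 0.8909
P(1−P) = 0.8909 × 0.1091 = 0.0972
I = P(1−P) = 0.09719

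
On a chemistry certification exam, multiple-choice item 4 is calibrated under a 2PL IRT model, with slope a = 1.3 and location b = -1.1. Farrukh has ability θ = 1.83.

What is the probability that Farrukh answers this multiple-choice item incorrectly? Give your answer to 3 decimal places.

0.022

P(θ) = 1 / (1 + exp(−a(θ − b)))
Exponent: 1.3 × (1.83 − (-1.1)) = 3.8090
1/(1 + e^{-3.8090}) = 0.9783
P(incorrect) = 1 − 0.9783 = 0.0217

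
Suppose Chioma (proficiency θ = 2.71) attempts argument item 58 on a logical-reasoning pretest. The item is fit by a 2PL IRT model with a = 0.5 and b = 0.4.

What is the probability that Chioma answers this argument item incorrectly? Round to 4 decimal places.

P(θ) = 1 / (1 + exp(−a(θ − b)))
Exponent: 0.5 × (2.71 − 0.4) = 1.1550
1/(1 + e^{-1.1550}) = 0.7604
P(incorrect) = 1 − 0.7604 = 0.2396

0.2396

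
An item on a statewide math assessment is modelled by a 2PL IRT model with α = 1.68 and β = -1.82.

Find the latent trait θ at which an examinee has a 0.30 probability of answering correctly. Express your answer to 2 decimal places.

P(θ) = 1 / (1 + exp(−α(θ − β)))
logit = ln(0.3000/0.7000) = -0.8473
θ = β + logit/(α) = -1.82 + (-0.8473)/1.6800 = -2.3243

-2.32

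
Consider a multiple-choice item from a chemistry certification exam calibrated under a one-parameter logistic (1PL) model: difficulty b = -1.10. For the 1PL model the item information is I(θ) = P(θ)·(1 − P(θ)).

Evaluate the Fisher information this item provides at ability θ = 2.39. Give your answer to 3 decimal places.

0.029

P = 1/(1+e^{-3.4900}) = 0.9704
P(1−P) = 0.9704 × 0.0296 = 0.0287
I = P(1−P) = 0.02872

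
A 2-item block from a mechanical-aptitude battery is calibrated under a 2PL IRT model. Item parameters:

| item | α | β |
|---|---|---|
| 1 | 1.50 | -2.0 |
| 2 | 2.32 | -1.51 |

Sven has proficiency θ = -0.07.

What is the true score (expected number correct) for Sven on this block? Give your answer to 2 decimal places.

P(θ) = 1 / (1 + exp(−α(θ − β)))
P_1 = 1/(1+e^{-2.8950}) = 0.9476
P_2 = 1/(1+e^{-3.3408}) = 0.9658
E[score] = 0.9476 + 0.9658 = 1.9134

1.91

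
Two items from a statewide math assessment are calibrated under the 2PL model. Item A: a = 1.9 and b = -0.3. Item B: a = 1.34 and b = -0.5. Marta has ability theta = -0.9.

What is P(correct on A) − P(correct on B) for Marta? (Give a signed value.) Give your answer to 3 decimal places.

P(theta) = 1 / (1 + exp(−a(theta − b)))
P_A = 0.2423
P_B = 0.3691
P_A − P_B = -0.1268

-0.127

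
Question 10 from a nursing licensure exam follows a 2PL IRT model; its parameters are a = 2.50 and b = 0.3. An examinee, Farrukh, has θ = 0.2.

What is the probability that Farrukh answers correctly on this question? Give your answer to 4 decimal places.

0.4378

P(θ) = 1 / (1 + exp(−a(θ − b)))
Exponent: 2.50 × (0.2 − 0.3) = -0.2500
1/(1 + e^{0.2500}) = 0.4378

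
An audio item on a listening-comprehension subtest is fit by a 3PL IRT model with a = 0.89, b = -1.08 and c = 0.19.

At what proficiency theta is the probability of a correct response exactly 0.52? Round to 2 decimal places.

-1.50

P(theta) = c + (1 − c) · 1 / (1 + exp(−a(theta − b)))
Remove guessing floor: (0.52 − 0.19)/(1 − 0.19) = 0.4074
logit = ln(0.4074/0.5926) = -0.3747
theta = b + logit/(a) = -1.08 + (-0.3747)/0.8900 = -1.5010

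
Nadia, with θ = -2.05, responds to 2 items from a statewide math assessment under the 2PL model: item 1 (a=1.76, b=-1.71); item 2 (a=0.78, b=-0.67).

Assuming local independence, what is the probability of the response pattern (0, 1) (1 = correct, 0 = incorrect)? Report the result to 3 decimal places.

P(θ) = 1 / (1 + exp(−a(θ − b)))
P_1 = 1/(1+e^{0.5984}) = 0.3547
P_2 = 1/(1+e^{1.0764}) = 0.2542
L = (1−P_1) × P_2 = 0.6453 × 0.2542 = 0.16402

0.164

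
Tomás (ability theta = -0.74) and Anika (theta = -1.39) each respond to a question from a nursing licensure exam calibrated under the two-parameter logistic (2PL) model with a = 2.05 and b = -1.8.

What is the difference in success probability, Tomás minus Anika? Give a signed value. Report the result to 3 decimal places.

0.199

P(theta) = 1 / (1 + exp(−a(theta − b)))
P(Tomás) = 0.8978  [exponent 2.1730]
P(Anika) = 0.6986  [exponent 0.8405]
Difference = 0.8978 − 0.6986 = 0.1992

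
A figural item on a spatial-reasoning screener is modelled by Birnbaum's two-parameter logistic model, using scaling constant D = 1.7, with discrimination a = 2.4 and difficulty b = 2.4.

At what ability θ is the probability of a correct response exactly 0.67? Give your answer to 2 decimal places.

P(θ) = 1 / (1 + exp(−D·a(θ − b)))
logit = ln(0.6700/0.3300) = 0.7082
θ = b + logit/(1.7·a) = 2.4 + 0.7082/4.0800 = 2.5736

2.57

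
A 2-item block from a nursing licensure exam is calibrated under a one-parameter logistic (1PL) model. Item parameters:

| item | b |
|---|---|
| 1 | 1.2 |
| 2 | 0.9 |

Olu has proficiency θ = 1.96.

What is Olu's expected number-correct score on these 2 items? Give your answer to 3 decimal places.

1.424

P(θ) = 1 / (1 + exp(−(θ − b)))
P_1 = 1/(1+e^{-0.7600}) = 0.6814
P_2 = 1/(1+e^{-1.0600}) = 0.7427
E[score] = 0.6814 + 0.7427 = 1.4240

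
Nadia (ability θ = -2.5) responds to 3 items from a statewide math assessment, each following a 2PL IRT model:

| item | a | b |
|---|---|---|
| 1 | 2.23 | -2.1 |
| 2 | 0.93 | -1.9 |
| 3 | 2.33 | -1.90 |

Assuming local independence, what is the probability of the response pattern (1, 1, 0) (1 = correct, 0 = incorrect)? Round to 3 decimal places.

P(θ) = 1 / (1 + exp(−a(θ − b)))
P_1 = 1/(1+e^{0.8920}) = 0.2907
P_2 = 1/(1+e^{0.5580}) = 0.3640
P_3 = 1/(1+e^{1.3980}) = 0.1981
L = P_1 × P_2 × (1−P_3) = 0.2907 × 0.3640 × 0.8019 = 0.08485

0.085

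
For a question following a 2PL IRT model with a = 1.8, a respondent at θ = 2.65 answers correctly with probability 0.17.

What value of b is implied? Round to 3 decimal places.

3.531

P(θ) = 1 / (1 + exp(−a(θ − b)))
logit(0.17) = ln(0.17/0.83) = -1.5856
b = θ − logit/(a) = 2.65 − (-1.5856)/1.8000 = 3.5309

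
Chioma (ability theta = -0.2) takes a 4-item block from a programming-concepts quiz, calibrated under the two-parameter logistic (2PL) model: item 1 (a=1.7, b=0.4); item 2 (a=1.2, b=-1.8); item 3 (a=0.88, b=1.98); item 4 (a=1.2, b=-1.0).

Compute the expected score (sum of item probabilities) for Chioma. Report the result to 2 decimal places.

1.99

P(theta) = 1 / (1 + exp(−a(theta − b)))
P_1 = 1/(1+e^{1.0200}) = 0.2650
P_2 = 1/(1+e^{-1.9200}) = 0.8721
P_3 = 1/(1+e^{1.9184}) = 0.1280
P_4 = 1/(1+e^{-0.9600}) = 0.7231
E[score] = 0.2650 + 0.8721 + 0.1280 + 0.7231 = 1.9883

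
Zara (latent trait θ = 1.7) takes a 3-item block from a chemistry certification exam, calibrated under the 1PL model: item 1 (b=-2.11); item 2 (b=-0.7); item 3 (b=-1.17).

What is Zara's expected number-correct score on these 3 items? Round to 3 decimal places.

P(θ) = 1 / (1 + exp(−(θ − b)))
P_1 = 1/(1+e^{-3.8100}) = 0.9783
P_2 = 1/(1+e^{-2.4000}) = 0.9168
P_3 = 1/(1+e^{-2.8700}) = 0.9463
E[score] = 0.9783 + 0.9168 + 0.9463 = 2.8415

2.842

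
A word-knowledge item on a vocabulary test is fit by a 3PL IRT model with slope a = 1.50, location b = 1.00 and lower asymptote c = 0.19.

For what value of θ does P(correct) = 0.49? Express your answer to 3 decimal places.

0.646

P(θ) = c + (1 − c) · 1 / (1 + exp(−a(θ − b)))
Remove guessing floor: (0.49 − 0.19)/(1 − 0.19) = 0.3704
logit = ln(0.3704/0.6296) = -0.5306
θ = b + logit/(a) = 1.00 + (-0.5306)/1.5000 = 0.6462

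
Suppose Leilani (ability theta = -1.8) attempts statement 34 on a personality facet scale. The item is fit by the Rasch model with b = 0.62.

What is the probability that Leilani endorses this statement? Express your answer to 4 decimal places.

P(theta) = 1 / (1 + exp(−(theta − b)))
Exponent: (-1.8 − 0.62) = -2.4200
1/(1 + e^{2.4200}) = 0.0817
P = 0.0817

0.0817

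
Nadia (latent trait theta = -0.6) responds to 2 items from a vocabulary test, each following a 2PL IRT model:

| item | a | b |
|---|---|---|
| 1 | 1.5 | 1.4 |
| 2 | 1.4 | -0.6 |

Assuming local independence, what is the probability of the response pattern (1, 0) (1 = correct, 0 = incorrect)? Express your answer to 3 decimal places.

P(theta) = 1 / (1 + exp(−a(theta − b)))
P_1 = 1/(1+e^{3.0000}) = 0.0474
P_2 = 1/(1+e^{0.0000}) = 0.5000
L = P_1 × (1−P_2) = 0.0474 × 0.5000 = 0.02371

0.024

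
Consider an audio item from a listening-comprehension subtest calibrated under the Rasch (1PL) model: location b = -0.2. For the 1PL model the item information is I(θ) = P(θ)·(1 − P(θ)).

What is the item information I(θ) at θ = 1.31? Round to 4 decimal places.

0.1482

P = 1/(1+e^{-1.5100}) = 0.8191
P(1−P) = 0.8191 × 0.1809 = 0.1482
I = P(1−P) = 0.14820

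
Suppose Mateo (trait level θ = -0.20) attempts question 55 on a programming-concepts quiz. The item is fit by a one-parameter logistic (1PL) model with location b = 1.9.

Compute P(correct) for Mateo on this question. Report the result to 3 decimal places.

P(θ) = 1 / (1 + exp(−(θ − b)))
Exponent: (-0.20 − 1.9) = -2.1000
1/(1 + e^{2.1000}) = 0.1091
P = 0.1091

0.109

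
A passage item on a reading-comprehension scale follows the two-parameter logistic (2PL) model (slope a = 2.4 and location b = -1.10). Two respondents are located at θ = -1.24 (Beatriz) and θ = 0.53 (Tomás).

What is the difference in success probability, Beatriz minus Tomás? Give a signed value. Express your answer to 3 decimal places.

-0.564

P(θ) = 1 / (1 + exp(−a(θ − b)))
P(Beatriz) = 0.4168  [exponent -0.3360]
P(Tomás) = 0.9804  [exponent 3.9120]
Difference = 0.4168 − 0.9804 = -0.5636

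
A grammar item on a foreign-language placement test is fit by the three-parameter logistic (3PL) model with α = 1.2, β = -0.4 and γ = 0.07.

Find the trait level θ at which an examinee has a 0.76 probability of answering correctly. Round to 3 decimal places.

P(θ) = γ + (1 − γ) · 1 / (1 + exp(−α(θ − β)))
Remove guessing floor: (0.76 − 0.07)/(1 − 0.07) = 0.7419
logit = ln(0.7419/0.2581) = 1.0561
θ = β + logit/(α) = -0.4 + 1.0561/1.2000 = 0.4800

0.480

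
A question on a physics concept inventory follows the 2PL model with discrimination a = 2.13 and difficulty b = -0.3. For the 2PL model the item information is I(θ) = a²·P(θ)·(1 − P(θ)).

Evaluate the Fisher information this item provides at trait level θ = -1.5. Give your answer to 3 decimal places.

P = 1/(1+e^{2.5560}) = 0.0720
P(1−P) = 0.0720 × 0.9280 = 0.0668
I = a² × P(1−P) = 2.13² × 0.0668 = 0.30323

0.303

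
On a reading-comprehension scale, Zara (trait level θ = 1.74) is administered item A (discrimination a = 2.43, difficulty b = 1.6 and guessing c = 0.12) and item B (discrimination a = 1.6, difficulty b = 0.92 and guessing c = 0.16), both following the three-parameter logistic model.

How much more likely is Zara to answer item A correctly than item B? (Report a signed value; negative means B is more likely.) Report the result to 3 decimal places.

P(θ) = c + (1 − c) · 1 / (1 + exp(−a(θ − b)))
P_A = 0.6341
P_B = 0.8218
P_A − P_B = -0.1877

-0.188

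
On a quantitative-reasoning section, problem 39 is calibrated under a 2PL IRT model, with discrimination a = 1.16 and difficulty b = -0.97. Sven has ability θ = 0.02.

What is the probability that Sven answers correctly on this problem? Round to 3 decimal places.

0.759

P(θ) = 1 / (1 + exp(−a(θ − b)))
Exponent: 1.16 × (0.02 − (-0.97)) = 1.1484
1/(1 + e^{-1.1484}) = 0.7592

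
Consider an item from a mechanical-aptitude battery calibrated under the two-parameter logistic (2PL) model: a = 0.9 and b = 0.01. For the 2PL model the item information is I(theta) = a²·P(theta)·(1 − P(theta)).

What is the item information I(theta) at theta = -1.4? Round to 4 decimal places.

0.1387

P = 1/(1+e^{1.2690}) = 0.2194
P(1−P) = 0.2194 × 0.7806 = 0.1713
I = a² × P(1−P) = 0.9² × 0.1713 = 0.13874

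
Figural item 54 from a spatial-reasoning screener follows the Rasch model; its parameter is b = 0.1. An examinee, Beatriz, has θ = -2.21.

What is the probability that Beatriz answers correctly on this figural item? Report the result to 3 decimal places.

P(θ) = 1 / (1 + exp(−(θ − b)))
Exponent: (-2.21 − 0.1) = -2.3100
1/(1 + e^{2.3100}) = 0.0903
P = 0.0903

0.090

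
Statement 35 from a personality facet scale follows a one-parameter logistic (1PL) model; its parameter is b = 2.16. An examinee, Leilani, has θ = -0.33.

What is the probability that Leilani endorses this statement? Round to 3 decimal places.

P(θ) = 1 / (1 + exp(−(θ − b)))
Exponent: (-0.33 − 2.16) = -2.4900
1/(1 + e^{2.4900}) = 0.0766
P = 0.0766

0.077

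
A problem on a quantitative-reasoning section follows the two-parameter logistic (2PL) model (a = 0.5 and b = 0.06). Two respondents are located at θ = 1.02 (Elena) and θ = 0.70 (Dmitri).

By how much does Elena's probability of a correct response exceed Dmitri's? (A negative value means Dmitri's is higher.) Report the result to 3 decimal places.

0.038

P(θ) = 1 / (1 + exp(−a(θ − b)))
P(Elena) = 0.6177  [exponent 0.4800]
P(Dmitri) = 0.5793  [exponent 0.3200]
Difference = 0.6177 − 0.5793 = 0.0384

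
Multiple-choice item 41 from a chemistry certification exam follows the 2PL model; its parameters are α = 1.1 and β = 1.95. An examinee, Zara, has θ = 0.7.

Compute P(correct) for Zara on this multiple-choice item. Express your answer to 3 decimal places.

0.202

P(θ) = 1 / (1 + exp(−α(θ − β)))
Exponent: 1.1 × (0.7 − 1.95) = -1.3750
1/(1 + e^{1.3750}) = 0.2018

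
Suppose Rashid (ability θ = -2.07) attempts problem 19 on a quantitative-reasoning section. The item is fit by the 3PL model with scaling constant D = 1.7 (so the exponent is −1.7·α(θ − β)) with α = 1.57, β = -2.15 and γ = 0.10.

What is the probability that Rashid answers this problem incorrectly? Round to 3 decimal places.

P(θ) = γ + (1 − γ) · 1 / (1 + exp(−D·α(θ − β)))
Exponent: 1.7 × 1.57 × (-2.07 − (-2.15)) = 0.2135
1/(1 + e^{-0.2135}) = 0.5532
P = 0.10 + 0.90 × 0.5532 = 0.5979
P(incorrect) = 1 − 0.5979 = 0.4021

0.402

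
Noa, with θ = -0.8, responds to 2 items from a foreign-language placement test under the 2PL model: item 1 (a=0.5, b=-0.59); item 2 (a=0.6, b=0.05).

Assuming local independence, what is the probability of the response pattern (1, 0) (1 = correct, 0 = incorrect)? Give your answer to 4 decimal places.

P(θ) = 1 / (1 + exp(−a(θ − b)))
P_1 = 1/(1+e^{0.1050}) = 0.4738
P_2 = 1/(1+e^{0.5100}) = 0.3752
L = P_1 × (1−P_2) = 0.4738 × 0.6248 = 0.29602

0.2960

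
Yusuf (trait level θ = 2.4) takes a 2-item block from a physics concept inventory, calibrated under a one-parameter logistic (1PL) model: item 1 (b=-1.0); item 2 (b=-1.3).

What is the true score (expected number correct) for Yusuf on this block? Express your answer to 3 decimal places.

P(θ) = 1 / (1 + exp(−(θ − b)))
P_1 = 1/(1+e^{-3.4000}) = 0.9677
P_2 = 1/(1+e^{-3.7000}) = 0.9759
E[score] = 0.9677 + 0.9759 = 1.9436

1.944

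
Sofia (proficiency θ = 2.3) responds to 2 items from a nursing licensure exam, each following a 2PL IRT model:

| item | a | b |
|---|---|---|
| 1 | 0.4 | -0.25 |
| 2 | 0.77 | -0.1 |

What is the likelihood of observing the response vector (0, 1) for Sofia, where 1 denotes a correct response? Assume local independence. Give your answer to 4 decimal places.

P(θ) = 1 / (1 + exp(−a(θ − b)))
P_1 = 1/(1+e^{-1.0200}) = 0.7350
P_2 = 1/(1+e^{-1.8480}) = 0.8639
L = (1−P_1) × P_2 = 0.2650 × 0.8639 = 0.22896

0.2290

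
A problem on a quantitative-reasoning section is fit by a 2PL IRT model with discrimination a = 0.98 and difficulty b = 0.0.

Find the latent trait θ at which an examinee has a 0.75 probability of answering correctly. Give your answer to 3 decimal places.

P(θ) = 1 / (1 + exp(−a(θ − b)))
logit = ln(0.7500/0.2500) = 1.0986
θ = b + logit/(a) = 0.0 + 1.0986/0.9800 = 1.1210

1.121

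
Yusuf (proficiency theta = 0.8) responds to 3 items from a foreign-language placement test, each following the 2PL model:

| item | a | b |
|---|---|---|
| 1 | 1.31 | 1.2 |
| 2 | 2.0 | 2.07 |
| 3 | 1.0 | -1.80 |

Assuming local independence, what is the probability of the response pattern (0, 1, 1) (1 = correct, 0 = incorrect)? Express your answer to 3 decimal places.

0.043

P(theta) = 1 / (1 + exp(−a(theta − b)))
P_1 = 1/(1+e^{0.5240}) = 0.3719
P_2 = 1/(1+e^{2.5400}) = 0.0731
P_3 = 1/(1+e^{-2.6000}) = 0.9309
L = (1−P_1) × P_2 × P_3 = 0.6281 × 0.0731 × 0.9309 = 0.04274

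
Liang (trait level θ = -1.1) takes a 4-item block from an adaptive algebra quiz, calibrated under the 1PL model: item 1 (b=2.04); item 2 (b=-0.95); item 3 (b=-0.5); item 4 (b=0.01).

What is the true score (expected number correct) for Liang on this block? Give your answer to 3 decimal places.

P(θ) = 1 / (1 + exp(−(θ − b)))
P_1 = 1/(1+e^{3.1400}) = 0.0415
P_2 = 1/(1+e^{0.1500}) = 0.4626
P_3 = 1/(1+e^{0.6000}) = 0.3543
P_4 = 1/(1+e^{1.1100}) = 0.2479
E[score] = 0.0415 + 0.4626 + 0.3543 + 0.2479 = 1.1063

1.106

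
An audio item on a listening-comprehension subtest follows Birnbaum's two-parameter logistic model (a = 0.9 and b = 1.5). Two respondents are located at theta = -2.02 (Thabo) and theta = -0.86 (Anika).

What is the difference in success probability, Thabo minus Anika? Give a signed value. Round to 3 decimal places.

-0.066

P(theta) = 1 / (1 + exp(−a(theta − b)))
P(Thabo) = 0.0404  [exponent -3.1680]
P(Anika) = 0.1068  [exponent -2.1240]
Difference = 0.0404 − 0.1068 = -0.0664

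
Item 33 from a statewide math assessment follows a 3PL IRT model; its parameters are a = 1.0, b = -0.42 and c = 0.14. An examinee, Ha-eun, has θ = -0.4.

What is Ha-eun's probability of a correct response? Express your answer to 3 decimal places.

0.574

P(θ) = c + (1 − c) · 1 / (1 + exp(−a(θ − b)))
Exponent: 1.0 × (-0.4 − (-0.42)) = 0.0200
1/(1 + e^{-0.0200}) = 0.5050
P = 0.14 + 0.86 × 0.5050 = 0.5743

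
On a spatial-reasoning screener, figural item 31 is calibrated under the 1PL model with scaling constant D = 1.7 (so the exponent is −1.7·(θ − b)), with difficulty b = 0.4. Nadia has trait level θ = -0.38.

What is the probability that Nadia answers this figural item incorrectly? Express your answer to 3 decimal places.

0.790

P(θ) = 1 / (1 + exp(−D·(θ − b)))
Exponent: 1.7 × (-0.38 − 0.4) = -1.3260
1/(1 + e^{1.3260}) = 0.2098
P = 0.2098
P(incorrect) = 1 − 0.2098 = 0.7902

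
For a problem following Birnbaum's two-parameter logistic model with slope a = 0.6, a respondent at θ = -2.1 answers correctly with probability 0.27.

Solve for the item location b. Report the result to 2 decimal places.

-0.44

P(θ) = 1 / (1 + exp(−a(θ − b)))
logit(0.27) = ln(0.27/0.73) = -0.9946
b = θ − logit/(a) = -2.1 − (-0.9946)/0.6000 = -0.4423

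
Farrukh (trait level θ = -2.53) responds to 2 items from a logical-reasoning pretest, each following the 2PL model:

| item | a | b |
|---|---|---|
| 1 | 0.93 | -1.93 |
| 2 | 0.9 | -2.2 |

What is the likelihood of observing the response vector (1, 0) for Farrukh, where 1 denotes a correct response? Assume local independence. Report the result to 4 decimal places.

P(θ) = 1 / (1 + exp(−a(θ − b)))
P_1 = 1/(1+e^{0.5580}) = 0.3640
P_2 = 1/(1+e^{0.2970}) = 0.4263
L = P_1 × (1−P_2) = 0.3640 × 0.5737 = 0.20884

0.2088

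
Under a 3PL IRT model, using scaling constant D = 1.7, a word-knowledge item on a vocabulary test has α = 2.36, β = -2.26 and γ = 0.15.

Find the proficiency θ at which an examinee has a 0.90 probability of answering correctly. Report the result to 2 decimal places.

-1.76

P(θ) = γ + (1 − γ) · 1 / (1 + exp(−D·α(θ − β)))
Remove guessing floor: (0.90 − 0.15)/(1 − 0.15) = 0.8824
logit = ln(0.8824/0.1176) = 2.0149
θ = β + logit/(1.7·α) = -2.26 + 2.0149/4.0120 = -1.7578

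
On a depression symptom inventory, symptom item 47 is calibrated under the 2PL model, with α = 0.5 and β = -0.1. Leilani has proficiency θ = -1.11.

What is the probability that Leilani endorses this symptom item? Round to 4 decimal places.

P(θ) = 1 / (1 + exp(−α(θ − β)))
Exponent: 0.5 × (-1.11 − (-0.1)) = -0.5050
1/(1 + e^{0.5050}) = 0.3764

0.3764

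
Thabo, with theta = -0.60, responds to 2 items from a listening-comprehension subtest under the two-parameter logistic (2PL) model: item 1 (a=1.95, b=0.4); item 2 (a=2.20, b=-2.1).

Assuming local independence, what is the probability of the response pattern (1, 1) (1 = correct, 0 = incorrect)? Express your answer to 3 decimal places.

0.120

P(theta) = 1 / (1 + exp(−a(theta − b)))
P_1 = 1/(1+e^{1.9500}) = 0.1246
P_2 = 1/(1+e^{-3.3000}) = 0.9644
L = P_1 × P_2 = 0.1246 × 0.9644 = 0.12012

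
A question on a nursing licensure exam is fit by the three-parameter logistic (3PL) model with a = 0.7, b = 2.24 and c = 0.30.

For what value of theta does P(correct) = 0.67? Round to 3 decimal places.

2.403

P(theta) = c + (1 − c) · 1 / (1 + exp(−a(theta − b)))
Remove guessing floor: (0.67 − 0.30)/(1 − 0.30) = 0.5286
logit = ln(0.5286/0.4714) = 0.1144
theta = b + logit/(a) = 2.24 + 0.1144/0.7000 = 2.4034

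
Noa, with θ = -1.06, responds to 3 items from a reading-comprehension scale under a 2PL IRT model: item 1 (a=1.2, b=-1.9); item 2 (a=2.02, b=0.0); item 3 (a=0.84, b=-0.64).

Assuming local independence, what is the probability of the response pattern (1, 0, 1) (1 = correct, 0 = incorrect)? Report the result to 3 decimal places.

P(θ) = 1 / (1 + exp(−a(θ − b)))
P_1 = 1/(1+e^{-1.0080}) = 0.7326
P_2 = 1/(1+e^{2.1412}) = 0.1052
P_3 = 1/(1+e^{0.3528}) = 0.4127
L = P_1 × (1−P_2) × P_3 = 0.7326 × 0.8948 × 0.4127 = 0.27056

0.271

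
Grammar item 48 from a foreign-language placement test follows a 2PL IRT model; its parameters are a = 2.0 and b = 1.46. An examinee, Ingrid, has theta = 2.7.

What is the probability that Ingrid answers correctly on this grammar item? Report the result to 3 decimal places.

P(theta) = 1 / (1 + exp(−a(theta − b)))
Exponent: 2.0 × (2.7 − 1.46) = 2.4800
1/(1 + e^{-2.4800}) = 0.9227

0.923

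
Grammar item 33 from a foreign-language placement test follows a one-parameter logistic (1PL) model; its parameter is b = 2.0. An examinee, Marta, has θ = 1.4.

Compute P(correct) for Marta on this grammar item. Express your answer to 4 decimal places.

0.3543

P(θ) = 1 / (1 + exp(−(θ − b)))
Exponent: (1.4 − 2.0) = -0.6000
1/(1 + e^{0.6000}) = 0.3543
P = 0.3543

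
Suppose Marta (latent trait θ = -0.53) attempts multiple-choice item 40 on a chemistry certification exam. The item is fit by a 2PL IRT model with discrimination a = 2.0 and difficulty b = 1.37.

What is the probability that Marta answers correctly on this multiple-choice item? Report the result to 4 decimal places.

P(θ) = 1 / (1 + exp(−a(θ − b)))
Exponent: 2.0 × (-0.53 − 1.37) = -3.8000
1/(1 + e^{3.8000}) = 0.0219

0.0219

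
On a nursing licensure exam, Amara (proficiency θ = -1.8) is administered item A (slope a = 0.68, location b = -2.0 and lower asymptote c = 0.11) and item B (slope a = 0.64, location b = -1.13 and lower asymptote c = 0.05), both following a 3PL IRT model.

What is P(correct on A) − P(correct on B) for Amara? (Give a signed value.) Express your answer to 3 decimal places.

0.161

P(θ) = c + (1 − c) · 1 / (1 + exp(−a(θ − b)))
P_A = 0.5852
P_B = 0.4247
P_A − P_B = 0.1605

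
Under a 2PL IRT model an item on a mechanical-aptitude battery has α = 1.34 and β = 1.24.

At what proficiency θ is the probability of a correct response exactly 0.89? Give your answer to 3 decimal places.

P(θ) = 1 / (1 + exp(−α(θ − β)))
logit = ln(0.8900/0.1100) = 2.0907
θ = β + logit/(α) = 1.24 + 2.0907/1.3400 = 2.8003

2.800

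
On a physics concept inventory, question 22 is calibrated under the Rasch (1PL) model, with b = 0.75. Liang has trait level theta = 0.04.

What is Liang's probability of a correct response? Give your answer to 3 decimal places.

0.330

P(theta) = 1 / (1 + exp(−(theta − b)))
Exponent: (0.04 − 0.75) = -0.7100
1/(1 + e^{0.7100}) = 0.3296
P = 0.3296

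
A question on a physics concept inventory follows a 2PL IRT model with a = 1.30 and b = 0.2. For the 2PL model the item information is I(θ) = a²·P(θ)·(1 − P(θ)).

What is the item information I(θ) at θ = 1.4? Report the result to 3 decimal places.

0.243

P = 1/(1+e^{-1.5600}) = 0.8264
P(1−P) = 0.8264 × 0.1736 = 0.1435
I = a² × P(1−P) = 1.30² × 0.1435 = 0.24250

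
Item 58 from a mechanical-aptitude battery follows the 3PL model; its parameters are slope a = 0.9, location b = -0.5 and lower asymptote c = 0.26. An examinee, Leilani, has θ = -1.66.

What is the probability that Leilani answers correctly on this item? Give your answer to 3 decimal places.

0.453

P(θ) = c + (1 − c) · 1 / (1 + exp(−a(θ − b)))
Exponent: 0.9 × (-1.66 − (-0.5)) = -1.0440
1/(1 + e^{1.0440}) = 0.2604
P = 0.26 + 0.74 × 0.2604 = 0.4527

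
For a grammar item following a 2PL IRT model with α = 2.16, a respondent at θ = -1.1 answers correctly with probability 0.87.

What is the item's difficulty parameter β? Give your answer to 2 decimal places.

P(θ) = 1 / (1 + exp(−α(θ − β)))
logit(0.87) = ln(0.87/0.13) = 1.9010
β = θ − logit/(α) = -1.1 − 1.9010/2.1600 = -1.9801

-1.98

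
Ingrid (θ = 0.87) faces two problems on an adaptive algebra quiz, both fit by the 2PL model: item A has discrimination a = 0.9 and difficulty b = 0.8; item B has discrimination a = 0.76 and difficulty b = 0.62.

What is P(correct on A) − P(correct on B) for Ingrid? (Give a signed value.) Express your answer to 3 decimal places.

-0.032

P(θ) = 1 / (1 + exp(−a(θ − b)))
P_A = 0.5157
P_B = 0.5474
P_A − P_B = -0.0316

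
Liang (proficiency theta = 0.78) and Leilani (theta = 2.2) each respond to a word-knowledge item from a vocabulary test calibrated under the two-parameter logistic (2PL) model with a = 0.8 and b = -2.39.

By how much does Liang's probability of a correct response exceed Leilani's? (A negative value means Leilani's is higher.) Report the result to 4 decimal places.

P(theta) = 1 / (1 + exp(−a(theta − b)))
P(Liang) = 0.9266  [exponent 2.5360]
P(Leilani) = 0.9752  [exponent 3.6720]
Difference = 0.9266 − 0.9752 = -0.0486

-0.0486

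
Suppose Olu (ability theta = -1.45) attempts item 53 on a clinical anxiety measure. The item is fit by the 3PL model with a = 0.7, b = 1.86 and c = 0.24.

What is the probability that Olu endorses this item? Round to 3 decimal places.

0.308

P(theta) = c + (1 − c) · 1 / (1 + exp(−a(theta − b)))
Exponent: 0.7 × (-1.45 − 1.86) = -2.3170
1/(1 + e^{2.3170}) = 0.0897
P = 0.24 + 0.76 × 0.0897 = 0.3082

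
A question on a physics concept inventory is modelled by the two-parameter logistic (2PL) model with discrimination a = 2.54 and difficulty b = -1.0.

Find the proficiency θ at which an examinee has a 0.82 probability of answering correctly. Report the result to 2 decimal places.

-0.40

P(θ) = 1 / (1 + exp(−a(θ − b)))
logit = ln(0.8200/0.1800) = 1.5163
θ = b + logit/(a) = -1.0 + 1.5163/2.5400 = -0.4030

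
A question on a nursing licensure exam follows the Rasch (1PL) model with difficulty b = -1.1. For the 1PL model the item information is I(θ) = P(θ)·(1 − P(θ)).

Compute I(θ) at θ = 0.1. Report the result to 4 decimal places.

0.1779

P = 1/(1+e^{-1.2000}) = 0.7685
P(1−P) = 0.7685 × 0.2315 = 0.1779
I = P(1−P) = 0.17789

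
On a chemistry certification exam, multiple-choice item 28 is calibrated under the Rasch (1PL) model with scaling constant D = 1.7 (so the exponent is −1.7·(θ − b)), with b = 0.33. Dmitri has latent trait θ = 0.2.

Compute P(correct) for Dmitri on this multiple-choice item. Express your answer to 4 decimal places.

P(θ) = 1 / (1 + exp(−D·(θ − b)))
Exponent: 1.7 × (0.2 − 0.33) = -0.2210
1/(1 + e^{0.2210}) = 0.4450
P = 0.4450

0.4450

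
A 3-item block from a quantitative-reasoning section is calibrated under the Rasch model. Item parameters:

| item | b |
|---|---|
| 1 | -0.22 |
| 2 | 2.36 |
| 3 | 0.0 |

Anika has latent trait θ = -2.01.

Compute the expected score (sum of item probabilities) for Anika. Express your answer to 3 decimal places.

0.274

P(θ) = 1 / (1 + exp(−(θ − b)))
P_1 = 1/(1+e^{1.7900}) = 0.1431
P_2 = 1/(1+e^{4.3700}) = 0.0125
P_3 = 1/(1+e^{2.0100}) = 0.1182
E[score] = 0.1431 + 0.0125 + 0.1182 = 0.2737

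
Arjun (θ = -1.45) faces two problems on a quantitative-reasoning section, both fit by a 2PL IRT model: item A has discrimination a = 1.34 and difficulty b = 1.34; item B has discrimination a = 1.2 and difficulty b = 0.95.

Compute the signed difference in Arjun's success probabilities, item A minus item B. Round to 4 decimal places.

-0.0299

P(θ) = 1 / (1 + exp(−a(θ − b)))
P_A = 0.0232
P_B = 0.0532
P_A − P_B = -0.0299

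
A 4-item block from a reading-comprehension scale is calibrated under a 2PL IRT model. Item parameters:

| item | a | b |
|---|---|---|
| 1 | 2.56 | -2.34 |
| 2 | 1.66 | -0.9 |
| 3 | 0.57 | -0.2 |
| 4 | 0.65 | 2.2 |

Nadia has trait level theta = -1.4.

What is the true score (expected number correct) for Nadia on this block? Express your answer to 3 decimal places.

P(theta) = 1 / (1 + exp(−a(theta − b)))
P_1 = 1/(1+e^{-2.4064}) = 0.9173
P_2 = 1/(1+e^{0.8300}) = 0.3036
P_3 = 1/(1+e^{0.6840}) = 0.3354
P_4 = 1/(1+e^{2.3400}) = 0.0879
E[score] = 0.9173 + 0.3036 + 0.3354 + 0.0879 = 1.6442

1.644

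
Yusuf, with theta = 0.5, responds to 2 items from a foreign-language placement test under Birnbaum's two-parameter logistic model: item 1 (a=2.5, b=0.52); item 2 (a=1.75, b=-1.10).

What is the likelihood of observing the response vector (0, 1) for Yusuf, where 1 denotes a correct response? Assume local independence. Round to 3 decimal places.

0.483

P(theta) = 1 / (1 + exp(−a(theta − b)))
P_1 = 1/(1+e^{0.0500}) = 0.4875
P_2 = 1/(1+e^{-2.8000}) = 0.9427
L = (1−P_1) × P_2 = 0.5125 × 0.9427 = 0.48312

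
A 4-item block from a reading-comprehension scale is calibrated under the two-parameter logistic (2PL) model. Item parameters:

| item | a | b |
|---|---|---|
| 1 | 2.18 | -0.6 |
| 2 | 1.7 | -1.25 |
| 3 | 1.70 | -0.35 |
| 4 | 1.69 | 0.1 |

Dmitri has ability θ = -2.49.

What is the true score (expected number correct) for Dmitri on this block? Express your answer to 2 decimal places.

P(θ) = 1 / (1 + exp(−a(θ − b)))
P_1 = 1/(1+e^{4.1202}) = 0.0160
P_2 = 1/(1+e^{2.1080}) = 0.1083
P_3 = 1/(1+e^{3.6380}) = 0.0256
P_4 = 1/(1+e^{4.3771}) = 0.0124
E[score] = 0.0160 + 0.1083 + 0.0256 + 0.0124 = 0.1623

0.16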